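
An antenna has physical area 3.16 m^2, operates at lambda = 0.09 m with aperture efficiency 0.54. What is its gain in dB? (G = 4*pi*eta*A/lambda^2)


G_linear = 4*pi*0.54*3.16/0.09^2 = 2647.32
G_dB = 10*log10(2647.32) = 34.2 dB

34.2 dB


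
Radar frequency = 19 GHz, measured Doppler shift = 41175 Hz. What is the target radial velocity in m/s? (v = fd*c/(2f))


v = 41175 * 3e8 / (2 * 19000000000.0) = 325.1 m/s

325.1 m/s


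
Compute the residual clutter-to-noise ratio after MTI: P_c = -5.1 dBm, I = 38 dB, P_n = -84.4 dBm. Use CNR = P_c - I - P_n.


CNR = -5.1 - 38 - (-84.4) = 41.3 dB

41.3 dB


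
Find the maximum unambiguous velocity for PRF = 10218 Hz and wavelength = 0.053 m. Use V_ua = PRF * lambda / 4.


V_ua = 10218 * 0.053 / 4 = 135.4 m/s

135.4 m/s


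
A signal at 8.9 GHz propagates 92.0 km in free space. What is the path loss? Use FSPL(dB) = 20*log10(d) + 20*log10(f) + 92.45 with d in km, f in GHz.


20*log10(92.0) = 39.28
20*log10(8.9) = 18.99
FSPL = 150.7 dB

150.7 dB


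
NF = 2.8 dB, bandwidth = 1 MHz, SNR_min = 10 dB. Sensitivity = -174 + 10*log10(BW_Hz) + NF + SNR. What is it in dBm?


10*log10(1000000.0) = 60.0
S = -174 + 60.0 + 2.8 + 10 = -101.2 dBm

-101.2 dBm


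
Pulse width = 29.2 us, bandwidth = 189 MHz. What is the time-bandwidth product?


TBP = 29.2 * 189 = 5518.8

5518.8


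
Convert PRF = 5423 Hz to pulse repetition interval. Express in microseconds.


PRI = 1/5423 = 0.0001843998 s = 184.4 us

184.4 us


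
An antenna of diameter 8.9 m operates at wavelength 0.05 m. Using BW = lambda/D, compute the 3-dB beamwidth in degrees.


BW_rad = 0.05 / 8.9 = 0.005618
BW_deg = 0.32 degrees

0.32 degrees


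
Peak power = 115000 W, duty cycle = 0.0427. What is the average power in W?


P_avg = 115000 * 0.0427 = 4910.5 W

4910.5 W


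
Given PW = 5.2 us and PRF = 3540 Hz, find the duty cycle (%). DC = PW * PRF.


DC = 5.2e-6 * 3540 * 100 = 1.84%

1.84%


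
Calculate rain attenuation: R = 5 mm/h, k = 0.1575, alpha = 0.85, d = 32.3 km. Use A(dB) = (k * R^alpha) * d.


gamma = 0.1575 * 5^0.85 = 0.618593 dB/km
A = 0.618593 * 32.3 = 19.98 dB

19.98 dB


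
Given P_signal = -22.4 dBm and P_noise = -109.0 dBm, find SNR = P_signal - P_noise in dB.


SNR = -22.4 - (-109.0) = 86.6 dB

86.6 dB


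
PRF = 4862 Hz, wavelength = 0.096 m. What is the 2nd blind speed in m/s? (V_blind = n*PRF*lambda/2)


V_blind = 2 * 4862 * 0.096 / 2 = 466.8 m/s

466.8 m/s


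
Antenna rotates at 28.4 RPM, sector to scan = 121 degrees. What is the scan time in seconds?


t = 121 / (28.4 * 360) * 60 = 0.71 s

0.71 s


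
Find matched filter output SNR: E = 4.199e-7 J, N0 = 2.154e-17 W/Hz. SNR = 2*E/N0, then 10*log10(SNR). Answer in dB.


SNR_lin = 2 * 4.199e-7 / 2.154e-17 = 3.899e10
SNR_dB = 10*log10(3.899e10) = 105.9 dB

105.9 dB


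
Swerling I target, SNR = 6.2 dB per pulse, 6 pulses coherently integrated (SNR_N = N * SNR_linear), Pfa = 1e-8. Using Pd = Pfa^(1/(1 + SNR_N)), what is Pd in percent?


SNR_lin = 10^(6.2/10) = 4.16869
SNR_N = 6 * 4.16869 = 25.01214
1/(1 + SNR_N) = 1/26.01214 = 0.0384436
Pd = (1e-8)^0.0384436 = 0.49255
Pd = 49.3%

49.3%


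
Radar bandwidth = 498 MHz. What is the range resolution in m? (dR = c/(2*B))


dR = 3e8 / (2 * 498000000.0) = 0.3 m

0.3 m


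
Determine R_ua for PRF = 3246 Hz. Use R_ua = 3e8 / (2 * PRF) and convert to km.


R_ua = 3e8 / (2 * 3246) = 46210.7 m = 46.2 km

46.2 km


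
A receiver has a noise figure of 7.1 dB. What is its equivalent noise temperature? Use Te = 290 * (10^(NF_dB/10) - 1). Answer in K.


NF_lin = 10^(7.1/10) = 5.128614
Te = 290 * (5.128614 - 1) = 1197.3 K

1197.3 K


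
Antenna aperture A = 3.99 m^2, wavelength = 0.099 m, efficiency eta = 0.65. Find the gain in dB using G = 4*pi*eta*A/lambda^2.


G_linear = 4*pi*0.65*3.99/0.099^2 = 3325.26
G_dB = 10*log10(3325.26) = 35.2 dB

35.2 dB


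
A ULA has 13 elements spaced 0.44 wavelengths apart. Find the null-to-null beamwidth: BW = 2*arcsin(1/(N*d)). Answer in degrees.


1/(N*d) = 1/(13*0.44) = 0.174825
BW = 2*arcsin(0.174825) = 20.1 degrees

20.1 degrees


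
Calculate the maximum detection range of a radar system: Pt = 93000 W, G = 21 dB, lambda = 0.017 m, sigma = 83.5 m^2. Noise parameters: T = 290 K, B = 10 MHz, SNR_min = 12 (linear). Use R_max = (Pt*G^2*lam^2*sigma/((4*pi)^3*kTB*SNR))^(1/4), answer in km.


G_lin = 10^(21/10) = 125.892541
R^4 = 93000 * 125.892541^2 * 0.017^2 * 83.5 / ((4*pi)^3 * 1.38e-23 * 290 * 10000000.0 * 12)
R^4 = 3.73232e16 m^4
R_max = (3.73232e16)^(1/4) = 13899.4 m = 13.9 km

13.9 km


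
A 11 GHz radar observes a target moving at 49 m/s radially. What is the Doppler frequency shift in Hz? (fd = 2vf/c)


fd = 2 * 49 * 11000000000.0 / 3e8 = 3593.3 Hz

3593.3 Hz


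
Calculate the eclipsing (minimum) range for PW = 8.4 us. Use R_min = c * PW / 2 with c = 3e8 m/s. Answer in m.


R_min = 3e8 * 8.4e-6 / 2 = 1260.0 m

1260.0 m


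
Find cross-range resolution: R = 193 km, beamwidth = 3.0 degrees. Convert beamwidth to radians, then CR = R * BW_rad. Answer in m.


BW_rad = 0.052359878
CR = 193000 * 0.052359878 = 10105.5 m

10105.5 m


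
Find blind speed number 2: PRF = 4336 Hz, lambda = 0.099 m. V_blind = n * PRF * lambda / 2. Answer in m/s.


V_blind = 2 * 4336 * 0.099 / 2 = 429.3 m/s

429.3 m/s


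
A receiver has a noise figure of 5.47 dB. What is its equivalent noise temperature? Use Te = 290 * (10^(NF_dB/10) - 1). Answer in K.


NF_lin = 10^(5.47/10) = 3.523709
Te = 290 * (3.523709 - 1) = 731.9 K

731.9 K


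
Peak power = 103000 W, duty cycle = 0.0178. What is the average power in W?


P_avg = 103000 * 0.0178 = 1833.4 W

1833.4 W


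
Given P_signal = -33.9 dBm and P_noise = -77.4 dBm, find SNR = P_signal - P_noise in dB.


SNR = -33.9 - (-77.4) = 43.5 dB

43.5 dB


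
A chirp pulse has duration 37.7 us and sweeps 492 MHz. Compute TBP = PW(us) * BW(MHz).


TBP = 37.7 * 492 = 18548.4

18548.4


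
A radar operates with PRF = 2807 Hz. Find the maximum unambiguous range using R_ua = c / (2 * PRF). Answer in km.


R_ua = 3e8 / (2 * 2807) = 53437.8 m = 53.4 km

53.4 km


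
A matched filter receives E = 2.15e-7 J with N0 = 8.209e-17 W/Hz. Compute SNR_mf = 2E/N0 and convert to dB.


SNR_lin = 2 * 2.15e-7 / 8.209e-17 = 5.238e9
SNR_dB = 10*log10(5.238e9) = 97.2 dB

97.2 dB


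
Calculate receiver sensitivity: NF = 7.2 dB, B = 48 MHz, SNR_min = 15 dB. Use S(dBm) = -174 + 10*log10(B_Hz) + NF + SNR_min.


10*log10(48000000.0) = 76.81
S = -174 + 76.81 + 7.2 + 15 = -75.0 dBm

-75.0 dBm


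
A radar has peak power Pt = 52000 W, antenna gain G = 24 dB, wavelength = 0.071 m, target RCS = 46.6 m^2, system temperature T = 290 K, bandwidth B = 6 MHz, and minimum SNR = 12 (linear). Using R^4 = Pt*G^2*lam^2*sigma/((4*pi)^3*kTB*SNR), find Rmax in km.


G_lin = 10^(24/10) = 251.188643
R^4 = 52000 * 251.188643^2 * 0.071^2 * 46.6 / ((4*pi)^3 * 1.38e-23 * 290 * 6000000.0 * 12)
R^4 = 1.34793e18 m^4
R_max = (1.34793e18)^(1/4) = 34073.5 m = 34.1 km

34.1 km


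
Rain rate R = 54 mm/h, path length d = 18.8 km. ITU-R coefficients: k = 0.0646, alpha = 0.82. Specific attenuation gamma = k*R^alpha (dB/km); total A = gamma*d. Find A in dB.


gamma = 0.0646 * 54^0.82 = 1.701357 dB/km
A = 1.701357 * 18.8 = 31.99 dB

31.99 dB


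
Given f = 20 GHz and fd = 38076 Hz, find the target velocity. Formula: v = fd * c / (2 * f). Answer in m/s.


v = 38076 * 3e8 / (2 * 20000000000.0) = 285.6 m/s

285.6 m/s


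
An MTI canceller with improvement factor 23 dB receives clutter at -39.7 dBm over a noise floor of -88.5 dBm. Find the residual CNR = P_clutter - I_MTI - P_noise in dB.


CNR = -39.7 - 23 - (-88.5) = 25.8 dB

25.8 dB


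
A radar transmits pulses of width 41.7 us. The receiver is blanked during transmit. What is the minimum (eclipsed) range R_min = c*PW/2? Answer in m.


R_min = 3e8 * 41.7e-6 / 2 = 6255.0 m

6255.0 m


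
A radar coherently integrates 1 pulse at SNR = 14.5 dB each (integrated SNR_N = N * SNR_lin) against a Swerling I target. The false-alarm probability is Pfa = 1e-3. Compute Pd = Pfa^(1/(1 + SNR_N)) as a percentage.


SNR_lin = 10^(14.5/10) = 28.18383
SNR_N = 1 * 28.18383 = 28.18383
1/(1 + SNR_N) = 1/29.18383 = 0.0342656
Pd = (1e-3)^0.0342656 = 0.78923
Pd = 78.9%

78.9%


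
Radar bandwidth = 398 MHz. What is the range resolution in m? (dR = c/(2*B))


dR = 3e8 / (2 * 398000000.0) = 0.38 m

0.38 m


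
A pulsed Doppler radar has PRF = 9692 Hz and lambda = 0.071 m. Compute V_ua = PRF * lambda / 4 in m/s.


V_ua = 9692 * 0.071 / 4 = 172.0 m/s

172.0 m/s


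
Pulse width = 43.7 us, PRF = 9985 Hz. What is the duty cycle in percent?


DC = 43.7e-6 * 9985 * 100 = 43.63%

43.63%


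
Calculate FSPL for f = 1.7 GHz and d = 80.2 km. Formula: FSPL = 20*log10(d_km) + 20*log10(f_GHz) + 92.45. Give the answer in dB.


20*log10(80.2) = 38.08
20*log10(1.7) = 4.61
FSPL = 135.1 dB

135.1 dB


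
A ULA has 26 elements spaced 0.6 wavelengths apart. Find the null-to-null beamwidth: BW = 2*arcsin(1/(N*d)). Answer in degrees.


1/(N*d) = 1/(26*0.6) = 0.064103
BW = 2*arcsin(0.064103) = 7.4 degrees

7.4 degrees


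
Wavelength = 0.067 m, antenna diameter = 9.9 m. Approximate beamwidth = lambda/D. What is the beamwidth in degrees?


BW_rad = 0.067 / 9.9 = 0.006768
BW_deg = 0.39 degrees

0.39 degrees


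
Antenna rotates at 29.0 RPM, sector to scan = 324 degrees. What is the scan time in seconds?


t = 324 / (29.0 * 360) * 60 = 1.86 s

1.86 s


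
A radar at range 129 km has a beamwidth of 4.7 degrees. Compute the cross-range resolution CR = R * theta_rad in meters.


BW_rad = 0.082030475
CR = 129000 * 0.082030475 = 10581.9 m

10581.9 m


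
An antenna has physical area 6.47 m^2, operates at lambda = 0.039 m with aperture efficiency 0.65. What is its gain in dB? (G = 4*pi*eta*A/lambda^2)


G_linear = 4*pi*0.65*6.47/0.039^2 = 34745.48
G_dB = 10*log10(34745.48) = 45.4 dB

45.4 dB


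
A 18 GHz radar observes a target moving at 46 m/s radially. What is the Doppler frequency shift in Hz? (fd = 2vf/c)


fd = 2 * 46 * 18000000000.0 / 3e8 = 5520.0 Hz

5520.0 Hz


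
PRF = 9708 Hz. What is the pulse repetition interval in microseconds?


PRI = 1/9708 = 0.0001030078 s = 103.0 us

103.0 us


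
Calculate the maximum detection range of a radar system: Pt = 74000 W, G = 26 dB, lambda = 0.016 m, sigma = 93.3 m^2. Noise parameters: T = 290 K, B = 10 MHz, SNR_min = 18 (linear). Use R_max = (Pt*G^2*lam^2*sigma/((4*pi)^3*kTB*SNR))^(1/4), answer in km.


G_lin = 10^(26/10) = 398.107171
R^4 = 74000 * 398.107171^2 * 0.016^2 * 93.3 / ((4*pi)^3 * 1.38e-23 * 290 * 10000000.0 * 18)
R^4 = 1.95963e17 m^4
R_max = (1.95963e17)^(1/4) = 21039.9 m = 21.0 km

21.0 km


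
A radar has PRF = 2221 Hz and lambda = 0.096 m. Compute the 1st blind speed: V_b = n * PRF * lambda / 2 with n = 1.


V_blind = 1 * 2221 * 0.096 / 2 = 106.6 m/s

106.6 m/s


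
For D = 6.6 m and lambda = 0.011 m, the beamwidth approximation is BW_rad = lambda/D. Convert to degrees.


BW_rad = 0.011 / 6.6 = 0.001667
BW_deg = 0.1 degrees

0.1 degrees


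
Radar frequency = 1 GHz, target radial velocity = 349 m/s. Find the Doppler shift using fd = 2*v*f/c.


fd = 2 * 349 * 1000000000.0 / 3e8 = 2326.7 Hz

2326.7 Hz


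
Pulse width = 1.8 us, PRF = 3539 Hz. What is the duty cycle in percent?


DC = 1.8e-6 * 3539 * 100 = 0.64%

0.64%


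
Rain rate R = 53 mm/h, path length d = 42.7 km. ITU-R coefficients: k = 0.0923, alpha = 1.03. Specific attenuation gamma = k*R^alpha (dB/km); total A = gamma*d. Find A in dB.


gamma = 0.0923 * 53^1.03 = 5.510688 dB/km
A = 5.510688 * 42.7 = 235.31 dB

235.31 dB


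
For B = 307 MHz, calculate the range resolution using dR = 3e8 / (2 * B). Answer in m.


dR = 3e8 / (2 * 307000000.0) = 0.49 m

0.49 m


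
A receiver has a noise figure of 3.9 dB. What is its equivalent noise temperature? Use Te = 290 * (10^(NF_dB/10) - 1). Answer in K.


NF_lin = 10^(3.9/10) = 2.454709
Te = 290 * (2.454709 - 1) = 421.9 K

421.9 K


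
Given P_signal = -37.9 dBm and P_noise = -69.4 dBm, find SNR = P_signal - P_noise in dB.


SNR = -37.9 - (-69.4) = 31.5 dB

31.5 dB


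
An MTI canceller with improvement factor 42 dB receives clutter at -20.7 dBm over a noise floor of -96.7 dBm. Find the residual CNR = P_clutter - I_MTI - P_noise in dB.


CNR = -20.7 - 42 - (-96.7) = 34.0 dB

34.0 dB


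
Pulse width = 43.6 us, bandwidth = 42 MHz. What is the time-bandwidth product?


TBP = 43.6 * 42 = 1831.2

1831.2


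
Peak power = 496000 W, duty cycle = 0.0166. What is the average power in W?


P_avg = 496000 * 0.0166 = 8233.6 W

8233.6 W


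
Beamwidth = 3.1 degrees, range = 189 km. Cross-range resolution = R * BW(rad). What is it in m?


BW_rad = 0.054105207
CR = 189000 * 0.054105207 = 10225.9 m

10225.9 m


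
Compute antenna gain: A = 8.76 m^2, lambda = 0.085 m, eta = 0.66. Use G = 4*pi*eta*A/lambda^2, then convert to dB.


G_linear = 4*pi*0.66*8.76/0.085^2 = 10055.88
G_dB = 10*log10(10055.88) = 40.0 dB

40.0 dB


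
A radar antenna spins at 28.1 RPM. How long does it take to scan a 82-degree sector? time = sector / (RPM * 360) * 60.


t = 82 / (28.1 * 360) * 60 = 0.49 s

0.49 s


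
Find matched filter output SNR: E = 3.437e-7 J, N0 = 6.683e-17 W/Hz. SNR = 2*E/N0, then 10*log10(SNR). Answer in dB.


SNR_lin = 2 * 3.437e-7 / 6.683e-17 = 1.029e10
SNR_dB = 10*log10(1.029e10) = 100.1 dB

100.1 dB


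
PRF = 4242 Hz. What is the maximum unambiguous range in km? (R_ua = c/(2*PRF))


R_ua = 3e8 / (2 * 4242) = 35360.7 m = 35.4 km

35.4 km


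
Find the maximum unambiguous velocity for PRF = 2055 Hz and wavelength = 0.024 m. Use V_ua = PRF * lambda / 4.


V_ua = 2055 * 0.024 / 4 = 12.3 m/s

12.3 m/s


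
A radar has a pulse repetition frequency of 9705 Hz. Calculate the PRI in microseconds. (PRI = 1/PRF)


PRI = 1/9705 = 0.0001030397 s = 103.0 us

103.0 us


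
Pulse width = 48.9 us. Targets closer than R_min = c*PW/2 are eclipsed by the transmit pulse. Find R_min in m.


R_min = 3e8 * 48.9e-6 / 2 = 7335.0 m

7335.0 m


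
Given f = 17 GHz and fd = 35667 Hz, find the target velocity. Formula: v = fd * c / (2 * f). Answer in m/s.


v = 35667 * 3e8 / (2 * 17000000000.0) = 314.7 m/s

314.7 m/s


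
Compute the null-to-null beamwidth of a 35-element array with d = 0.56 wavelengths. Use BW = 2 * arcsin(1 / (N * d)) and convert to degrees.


1/(N*d) = 1/(35*0.56) = 0.05102
BW = 2*arcsin(0.05102) = 5.8 degrees

5.8 degrees


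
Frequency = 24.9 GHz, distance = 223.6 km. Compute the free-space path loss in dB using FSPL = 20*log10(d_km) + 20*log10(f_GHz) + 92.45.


20*log10(223.6) = 46.99
20*log10(24.9) = 27.92
FSPL = 167.4 dB

167.4 dB


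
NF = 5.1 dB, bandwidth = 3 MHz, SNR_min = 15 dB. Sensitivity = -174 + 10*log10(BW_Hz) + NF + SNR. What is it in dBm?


10*log10(3000000.0) = 64.77
S = -174 + 64.77 + 5.1 + 15 = -89.1 dBm

-89.1 dBm


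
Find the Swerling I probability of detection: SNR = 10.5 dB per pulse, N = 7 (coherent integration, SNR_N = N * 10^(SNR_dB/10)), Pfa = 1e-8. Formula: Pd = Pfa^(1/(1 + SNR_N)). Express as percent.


SNR_lin = 10^(10.5/10) = 11.22018
SNR_N = 7 * 11.22018 = 78.54126
1/(1 + SNR_N) = 1/79.54126 = 0.0125721
Pd = (1e-8)^0.0125721 = 0.79327
Pd = 79.3%

79.3%


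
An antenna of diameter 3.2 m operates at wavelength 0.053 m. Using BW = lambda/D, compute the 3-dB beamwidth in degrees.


BW_rad = 0.053 / 3.2 = 0.016562
BW_deg = 0.95 degrees

0.95 degrees


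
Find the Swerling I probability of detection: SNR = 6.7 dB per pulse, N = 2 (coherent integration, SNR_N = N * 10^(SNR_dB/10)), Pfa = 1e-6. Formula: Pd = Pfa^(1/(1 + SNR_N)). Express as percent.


SNR_lin = 10^(6.7/10) = 4.67735
SNR_N = 2 * 4.67735 = 9.3547
1/(1 + SNR_N) = 1/10.3547 = 0.0965745
Pd = (1e-6)^0.0965745 = 0.26336
Pd = 26.3%

26.3%


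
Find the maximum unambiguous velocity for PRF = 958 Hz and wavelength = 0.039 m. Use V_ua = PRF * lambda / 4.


V_ua = 958 * 0.039 / 4 = 9.3 m/s

9.3 m/s


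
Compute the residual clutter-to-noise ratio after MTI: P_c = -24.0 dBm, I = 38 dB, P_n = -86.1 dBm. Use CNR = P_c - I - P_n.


CNR = -24.0 - 38 - (-86.1) = 24.1 dB

24.1 dB


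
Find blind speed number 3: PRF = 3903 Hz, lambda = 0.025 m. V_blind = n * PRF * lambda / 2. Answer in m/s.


V_blind = 3 * 3903 * 0.025 / 2 = 146.4 m/s

146.4 m/s


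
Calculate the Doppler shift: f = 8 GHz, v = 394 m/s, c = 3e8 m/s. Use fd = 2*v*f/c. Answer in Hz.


fd = 2 * 394 * 8000000000.0 / 3e8 = 21013.3 Hz

21013.3 Hz


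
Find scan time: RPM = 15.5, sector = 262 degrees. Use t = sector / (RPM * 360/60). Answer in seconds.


t = 262 / (15.5 * 360) * 60 = 2.82 s

2.82 s


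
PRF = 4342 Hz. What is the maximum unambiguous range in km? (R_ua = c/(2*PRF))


R_ua = 3e8 / (2 * 4342) = 34546.3 m = 34.5 km

34.5 km


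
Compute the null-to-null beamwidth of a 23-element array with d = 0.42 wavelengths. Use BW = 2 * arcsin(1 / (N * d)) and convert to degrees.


1/(N*d) = 1/(23*0.42) = 0.10352
BW = 2*arcsin(0.10352) = 11.9 degrees

11.9 degrees


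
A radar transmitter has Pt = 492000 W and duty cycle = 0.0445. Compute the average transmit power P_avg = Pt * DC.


P_avg = 492000 * 0.0445 = 21894.0 W

21894.0 W


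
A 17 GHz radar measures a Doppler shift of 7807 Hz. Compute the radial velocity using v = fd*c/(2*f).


v = 7807 * 3e8 / (2 * 17000000000.0) = 68.9 m/s

68.9 m/s


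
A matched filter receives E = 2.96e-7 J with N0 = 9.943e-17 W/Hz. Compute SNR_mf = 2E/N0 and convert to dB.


SNR_lin = 2 * 2.96e-7 / 9.943e-17 = 5.954e9
SNR_dB = 10*log10(5.954e9) = 97.7 dB

97.7 dB


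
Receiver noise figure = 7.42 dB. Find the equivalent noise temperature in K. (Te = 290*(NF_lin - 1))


NF_lin = 10^(7.42/10) = 5.520774
Te = 290 * (5.520774 - 1) = 1311.0 K

1311.0 K


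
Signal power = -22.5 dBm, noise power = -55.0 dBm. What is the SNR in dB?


SNR = -22.5 - (-55.0) = 32.5 dB

32.5 dB


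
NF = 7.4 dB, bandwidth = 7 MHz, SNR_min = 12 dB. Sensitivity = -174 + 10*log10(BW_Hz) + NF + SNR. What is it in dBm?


10*log10(7000000.0) = 68.45
S = -174 + 68.45 + 7.4 + 12 = -86.1 dBm

-86.1 dBm


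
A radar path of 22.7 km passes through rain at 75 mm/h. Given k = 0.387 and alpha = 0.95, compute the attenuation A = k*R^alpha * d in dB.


gamma = 0.387 * 75^0.95 = 23.389405 dB/km
A = 23.389405 * 22.7 = 530.94 dB

530.94 dB


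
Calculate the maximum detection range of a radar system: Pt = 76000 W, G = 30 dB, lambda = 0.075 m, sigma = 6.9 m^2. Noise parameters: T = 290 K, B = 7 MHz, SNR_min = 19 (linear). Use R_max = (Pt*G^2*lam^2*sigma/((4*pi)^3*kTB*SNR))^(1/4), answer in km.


G_lin = 10^(30/10) = 1000.0
R^4 = 76000 * 1000.0^2 * 0.075^2 * 6.9 / ((4*pi)^3 * 1.38e-23 * 290 * 7000000.0 * 19)
R^4 = 2.79272e18 m^4
R_max = (2.79272e18)^(1/4) = 40879.6 m = 40.9 km

40.9 km


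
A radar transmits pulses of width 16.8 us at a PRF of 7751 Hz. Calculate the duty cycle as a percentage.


DC = 16.8e-6 * 7751 * 100 = 13.02%

13.02%


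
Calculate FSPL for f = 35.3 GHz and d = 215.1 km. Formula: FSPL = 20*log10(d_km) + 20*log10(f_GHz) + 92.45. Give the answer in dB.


20*log10(215.1) = 46.65
20*log10(35.3) = 30.96
FSPL = 170.1 dB

170.1 dB


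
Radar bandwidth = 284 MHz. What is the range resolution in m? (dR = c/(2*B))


dR = 3e8 / (2 * 284000000.0) = 0.53 m

0.53 m


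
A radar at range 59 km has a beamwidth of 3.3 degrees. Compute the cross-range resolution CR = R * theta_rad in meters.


BW_rad = 0.057595865
CR = 59000 * 0.057595865 = 3398.2 m

3398.2 m


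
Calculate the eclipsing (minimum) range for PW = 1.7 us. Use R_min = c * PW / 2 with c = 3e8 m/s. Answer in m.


R_min = 3e8 * 1.7e-6 / 2 = 255.0 m

255.0 m


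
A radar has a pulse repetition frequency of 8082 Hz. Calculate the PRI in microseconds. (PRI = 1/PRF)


PRI = 1/8082 = 0.0001237317 s = 123.7 us

123.7 us


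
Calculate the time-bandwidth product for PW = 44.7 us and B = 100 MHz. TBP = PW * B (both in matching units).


TBP = 44.7 * 100 = 4470.0

4470.0


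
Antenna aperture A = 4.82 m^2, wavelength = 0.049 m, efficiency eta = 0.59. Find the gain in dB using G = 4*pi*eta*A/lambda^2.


G_linear = 4*pi*0.59*4.82/0.049^2 = 14883.9
G_dB = 10*log10(14883.9) = 41.7 dB

41.7 dB


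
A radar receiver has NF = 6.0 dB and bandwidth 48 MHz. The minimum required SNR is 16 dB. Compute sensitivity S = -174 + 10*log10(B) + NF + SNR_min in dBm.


10*log10(48000000.0) = 76.81
S = -174 + 76.81 + 6.0 + 16 = -75.2 dBm

-75.2 dBm


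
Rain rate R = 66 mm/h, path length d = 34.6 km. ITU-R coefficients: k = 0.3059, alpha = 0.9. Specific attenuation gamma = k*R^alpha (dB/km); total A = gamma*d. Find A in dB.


gamma = 0.3059 * 66^0.9 = 13.279112 dB/km
A = 13.279112 * 34.6 = 459.46 dB

459.46 dB


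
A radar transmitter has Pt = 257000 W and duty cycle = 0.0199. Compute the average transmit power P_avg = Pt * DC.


P_avg = 257000 * 0.0199 = 5114.3 W

5114.3 W


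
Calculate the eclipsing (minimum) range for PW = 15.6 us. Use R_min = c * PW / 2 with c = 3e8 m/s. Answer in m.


R_min = 3e8 * 15.6e-6 / 2 = 2340.0 m

2340.0 m


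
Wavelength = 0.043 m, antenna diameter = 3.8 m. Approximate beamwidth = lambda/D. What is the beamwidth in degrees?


BW_rad = 0.043 / 3.8 = 0.011316
BW_deg = 0.65 degrees

0.65 degrees


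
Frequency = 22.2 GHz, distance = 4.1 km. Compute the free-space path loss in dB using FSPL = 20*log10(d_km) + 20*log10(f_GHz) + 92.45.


20*log10(4.1) = 12.26
20*log10(22.2) = 26.93
FSPL = 131.6 dB

131.6 dB


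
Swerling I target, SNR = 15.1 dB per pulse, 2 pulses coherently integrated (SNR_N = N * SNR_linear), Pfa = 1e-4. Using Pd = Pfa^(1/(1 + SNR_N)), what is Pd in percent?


SNR_lin = 10^(15.1/10) = 32.35937
SNR_N = 2 * 32.35937 = 64.71874
1/(1 + SNR_N) = 1/65.71874 = 0.0152164
Pd = (1e-4)^0.0152164 = 0.86923
Pd = 86.9%

86.9%


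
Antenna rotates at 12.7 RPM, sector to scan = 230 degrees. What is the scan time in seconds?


t = 230 / (12.7 * 360) * 60 = 3.02 s

3.02 s


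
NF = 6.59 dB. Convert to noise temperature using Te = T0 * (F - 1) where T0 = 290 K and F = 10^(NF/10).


NF_lin = 10^(6.59/10) = 4.560369
Te = 290 * (4.560369 - 1) = 1032.5 K

1032.5 K


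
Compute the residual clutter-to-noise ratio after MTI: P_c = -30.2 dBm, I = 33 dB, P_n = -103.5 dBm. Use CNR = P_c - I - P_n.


CNR = -30.2 - 33 - (-103.5) = 40.3 dB

40.3 dB


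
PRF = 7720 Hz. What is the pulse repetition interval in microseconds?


PRI = 1/7720 = 0.0001295337 s = 129.5 us

129.5 us


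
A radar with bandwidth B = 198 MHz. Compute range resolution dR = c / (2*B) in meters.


dR = 3e8 / (2 * 198000000.0) = 0.76 m

0.76 m


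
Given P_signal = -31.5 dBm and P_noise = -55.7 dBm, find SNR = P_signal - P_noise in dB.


SNR = -31.5 - (-55.7) = 24.2 dB

24.2 dB


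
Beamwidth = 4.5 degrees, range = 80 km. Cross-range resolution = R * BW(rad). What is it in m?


BW_rad = 0.078539816
CR = 80000 * 0.078539816 = 6283.2 m

6283.2 m


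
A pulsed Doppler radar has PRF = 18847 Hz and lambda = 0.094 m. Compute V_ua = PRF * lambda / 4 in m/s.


V_ua = 18847 * 0.094 / 4 = 442.9 m/s

442.9 m/s


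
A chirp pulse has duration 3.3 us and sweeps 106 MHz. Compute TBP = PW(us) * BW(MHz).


TBP = 3.3 * 106 = 349.8

349.8


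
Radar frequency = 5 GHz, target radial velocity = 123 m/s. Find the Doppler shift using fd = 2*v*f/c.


fd = 2 * 123 * 5000000000.0 / 3e8 = 4100.0 Hz

4100.0 Hz


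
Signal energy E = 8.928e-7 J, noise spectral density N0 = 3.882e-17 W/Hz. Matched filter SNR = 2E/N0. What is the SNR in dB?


SNR_lin = 2 * 8.928e-7 / 3.882e-17 = 4.6e10
SNR_dB = 10*log10(4.6e10) = 106.6 dB

106.6 dB


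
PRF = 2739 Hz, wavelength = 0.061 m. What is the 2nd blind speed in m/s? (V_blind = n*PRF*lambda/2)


V_blind = 2 * 2739 * 0.061 / 2 = 167.1 m/s

167.1 m/s


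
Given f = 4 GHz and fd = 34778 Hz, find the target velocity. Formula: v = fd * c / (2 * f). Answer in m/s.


v = 34778 * 3e8 / (2 * 4000000000.0) = 1304.2 m/s

1304.2 m/s


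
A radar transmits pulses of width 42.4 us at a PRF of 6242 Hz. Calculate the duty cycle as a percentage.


DC = 42.4e-6 * 6242 * 100 = 26.47%

26.47%


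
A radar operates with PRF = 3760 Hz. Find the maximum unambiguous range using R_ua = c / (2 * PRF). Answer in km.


R_ua = 3e8 / (2 * 3760) = 39893.6 m = 39.9 km

39.9 km


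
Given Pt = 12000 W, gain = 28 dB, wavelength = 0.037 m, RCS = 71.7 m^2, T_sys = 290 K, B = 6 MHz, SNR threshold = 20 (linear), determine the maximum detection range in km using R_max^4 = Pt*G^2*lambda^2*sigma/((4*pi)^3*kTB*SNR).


G_lin = 10^(28/10) = 630.957344
R^4 = 12000 * 630.957344^2 * 0.037^2 * 71.7 / ((4*pi)^3 * 1.38e-23 * 290 * 6000000.0 * 20)
R^4 = 4.92058e17 m^4
R_max = (4.92058e17)^(1/4) = 26485.2 m = 26.5 km

26.5 km


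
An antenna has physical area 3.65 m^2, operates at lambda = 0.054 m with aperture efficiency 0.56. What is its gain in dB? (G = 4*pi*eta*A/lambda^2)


G_linear = 4*pi*0.56*3.65/0.054^2 = 8808.53
G_dB = 10*log10(8808.53) = 39.4 dB

39.4 dB


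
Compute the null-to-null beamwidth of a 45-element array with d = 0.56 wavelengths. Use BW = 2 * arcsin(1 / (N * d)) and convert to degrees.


1/(N*d) = 1/(45*0.56) = 0.039683
BW = 2*arcsin(0.039683) = 4.5 degrees

4.5 degrees


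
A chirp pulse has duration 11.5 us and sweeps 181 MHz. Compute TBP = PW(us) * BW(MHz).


TBP = 11.5 * 181 = 2081.5

2081.5


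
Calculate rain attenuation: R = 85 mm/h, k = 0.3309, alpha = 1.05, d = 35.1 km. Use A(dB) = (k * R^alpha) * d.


gamma = 0.3309 * 85^1.05 = 35.122599 dB/km
A = 35.122599 * 35.1 = 1232.8 dB

1232.8 dB


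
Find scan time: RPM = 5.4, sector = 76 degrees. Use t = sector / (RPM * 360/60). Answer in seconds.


t = 76 / (5.4 * 360) * 60 = 2.35 s

2.35 s


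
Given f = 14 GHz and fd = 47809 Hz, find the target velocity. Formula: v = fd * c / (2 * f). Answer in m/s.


v = 47809 * 3e8 / (2 * 14000000000.0) = 512.2 m/s

512.2 m/s


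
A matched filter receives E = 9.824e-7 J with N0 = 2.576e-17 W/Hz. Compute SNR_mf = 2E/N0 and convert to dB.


SNR_lin = 2 * 9.824e-7 / 2.576e-17 = 7.627e10
SNR_dB = 10*log10(7.627e10) = 108.8 dB

108.8 dB


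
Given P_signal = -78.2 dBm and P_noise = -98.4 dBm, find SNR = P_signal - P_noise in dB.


SNR = -78.2 - (-98.4) = 20.2 dB

20.2 dB


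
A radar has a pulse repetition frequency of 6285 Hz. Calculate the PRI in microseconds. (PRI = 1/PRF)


PRI = 1/6285 = 0.000159109 s = 159.1 us

159.1 us


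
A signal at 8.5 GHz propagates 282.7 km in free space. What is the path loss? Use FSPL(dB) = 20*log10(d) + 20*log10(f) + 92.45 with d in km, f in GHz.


20*log10(282.7) = 49.03
20*log10(8.5) = 18.59
FSPL = 160.1 dB

160.1 dB


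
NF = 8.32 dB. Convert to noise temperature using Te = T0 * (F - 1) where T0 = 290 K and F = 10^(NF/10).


NF_lin = 10^(8.32/10) = 6.792036
Te = 290 * (6.792036 - 1) = 1679.7 K

1679.7 K


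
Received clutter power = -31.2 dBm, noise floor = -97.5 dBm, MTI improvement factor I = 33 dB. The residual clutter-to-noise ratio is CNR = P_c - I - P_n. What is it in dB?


CNR = -31.2 - 33 - (-97.5) = 33.3 dB

33.3 dB


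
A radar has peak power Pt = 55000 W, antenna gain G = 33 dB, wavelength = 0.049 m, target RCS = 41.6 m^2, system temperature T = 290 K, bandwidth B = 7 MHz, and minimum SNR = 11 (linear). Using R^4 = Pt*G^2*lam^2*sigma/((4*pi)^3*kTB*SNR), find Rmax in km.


G_lin = 10^(33/10) = 1995.262315
R^4 = 55000 * 1995.262315^2 * 0.049^2 * 41.6 / ((4*pi)^3 * 1.38e-23 * 290 * 7000000.0 * 11)
R^4 = 3.57644e19 m^4
R_max = (3.57644e19)^(1/4) = 77332.6 m = 77.3 km

77.3 km


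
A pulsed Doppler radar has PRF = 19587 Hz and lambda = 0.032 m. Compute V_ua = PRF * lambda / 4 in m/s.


V_ua = 19587 * 0.032 / 4 = 156.7 m/s

156.7 m/s


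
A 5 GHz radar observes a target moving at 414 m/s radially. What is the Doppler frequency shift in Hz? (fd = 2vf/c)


fd = 2 * 414 * 5000000000.0 / 3e8 = 13800.0 Hz

13800.0 Hz


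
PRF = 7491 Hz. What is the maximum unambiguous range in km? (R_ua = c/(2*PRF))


R_ua = 3e8 / (2 * 7491) = 20024.0 m = 20.0 km

20.0 km


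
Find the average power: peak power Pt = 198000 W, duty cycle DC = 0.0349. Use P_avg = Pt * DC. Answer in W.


P_avg = 198000 * 0.0349 = 6910.2 W

6910.2 W


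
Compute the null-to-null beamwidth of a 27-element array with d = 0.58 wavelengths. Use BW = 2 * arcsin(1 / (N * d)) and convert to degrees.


1/(N*d) = 1/(27*0.58) = 0.063857
BW = 2*arcsin(0.063857) = 7.3 degrees

7.3 degrees


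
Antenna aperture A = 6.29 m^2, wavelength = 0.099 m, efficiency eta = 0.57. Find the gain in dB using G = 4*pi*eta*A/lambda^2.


G_linear = 4*pi*0.57*6.29/0.099^2 = 4596.9
G_dB = 10*log10(4596.9) = 36.6 dB

36.6 dB


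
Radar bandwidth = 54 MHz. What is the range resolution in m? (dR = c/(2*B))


dR = 3e8 / (2 * 54000000.0) = 2.78 m

2.78 m


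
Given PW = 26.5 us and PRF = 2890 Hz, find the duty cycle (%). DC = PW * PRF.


DC = 26.5e-6 * 2890 * 100 = 7.66%

7.66%


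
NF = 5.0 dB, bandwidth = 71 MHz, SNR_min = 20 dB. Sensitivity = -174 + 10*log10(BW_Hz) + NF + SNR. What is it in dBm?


10*log10(71000000.0) = 78.51
S = -174 + 78.51 + 5.0 + 20 = -70.5 dBm

-70.5 dBm


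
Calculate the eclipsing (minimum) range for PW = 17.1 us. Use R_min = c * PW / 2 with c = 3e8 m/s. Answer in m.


R_min = 3e8 * 17.1e-6 / 2 = 2565.0 m

2565.0 m


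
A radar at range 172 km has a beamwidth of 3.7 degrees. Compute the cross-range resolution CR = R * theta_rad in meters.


BW_rad = 0.064577182
CR = 172000 * 0.064577182 = 11107.3 m

11107.3 m


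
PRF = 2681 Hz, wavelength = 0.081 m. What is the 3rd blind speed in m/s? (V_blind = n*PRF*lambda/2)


V_blind = 3 * 2681 * 0.081 / 2 = 325.7 m/s

325.7 m/s


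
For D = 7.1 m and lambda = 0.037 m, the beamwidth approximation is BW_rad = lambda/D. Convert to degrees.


BW_rad = 0.037 / 7.1 = 0.005211
BW_deg = 0.3 degrees

0.3 degrees


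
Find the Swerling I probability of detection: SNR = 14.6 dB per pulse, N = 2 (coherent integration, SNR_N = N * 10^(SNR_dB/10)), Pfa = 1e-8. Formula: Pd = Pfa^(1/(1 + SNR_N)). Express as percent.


SNR_lin = 10^(14.6/10) = 28.84032
SNR_N = 2 * 28.84032 = 57.68064
1/(1 + SNR_N) = 1/58.68064 = 0.0170414
Pd = (1e-8)^0.0170414 = 0.73058
Pd = 73.1%

73.1%


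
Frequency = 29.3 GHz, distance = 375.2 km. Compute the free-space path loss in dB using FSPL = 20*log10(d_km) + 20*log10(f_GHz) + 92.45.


20*log10(375.2) = 51.49
20*log10(29.3) = 29.34
FSPL = 173.3 dB

173.3 dB


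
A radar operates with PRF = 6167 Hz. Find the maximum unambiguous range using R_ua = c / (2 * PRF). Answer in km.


R_ua = 3e8 / (2 * 6167) = 24323.0 m = 24.3 km

24.3 km


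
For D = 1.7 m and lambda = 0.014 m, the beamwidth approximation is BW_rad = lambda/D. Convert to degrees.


BW_rad = 0.014 / 1.7 = 0.008235
BW_deg = 0.47 degrees

0.47 degrees


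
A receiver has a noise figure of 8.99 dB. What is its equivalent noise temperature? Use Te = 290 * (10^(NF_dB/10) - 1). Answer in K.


NF_lin = 10^(8.99/10) = 7.925013
Te = 290 * (7.925013 - 1) = 2008.3 K

2008.3 K


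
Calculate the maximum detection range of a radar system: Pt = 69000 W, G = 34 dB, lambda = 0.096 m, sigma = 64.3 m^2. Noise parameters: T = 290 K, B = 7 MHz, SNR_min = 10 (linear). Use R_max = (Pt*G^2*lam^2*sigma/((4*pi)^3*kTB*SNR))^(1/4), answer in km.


G_lin = 10^(34/10) = 2511.886432
R^4 = 69000 * 2511.886432^2 * 0.096^2 * 64.3 / ((4*pi)^3 * 1.38e-23 * 290 * 7000000.0 * 10)
R^4 = 4.64085e20 m^4
R_max = (4.64085e20)^(1/4) = 146774.1 m = 146.8 km

146.8 km


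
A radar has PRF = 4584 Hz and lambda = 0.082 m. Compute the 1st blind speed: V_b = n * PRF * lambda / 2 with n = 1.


V_blind = 1 * 4584 * 0.082 / 2 = 187.9 m/s

187.9 m/s


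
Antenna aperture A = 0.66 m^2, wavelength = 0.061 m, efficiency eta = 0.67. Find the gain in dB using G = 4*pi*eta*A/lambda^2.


G_linear = 4*pi*0.67*0.66/0.061^2 = 1493.38
G_dB = 10*log10(1493.38) = 31.7 dB

31.7 dB


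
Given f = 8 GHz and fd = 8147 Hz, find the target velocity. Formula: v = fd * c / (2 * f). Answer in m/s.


v = 8147 * 3e8 / (2 * 8000000000.0) = 152.8 m/s

152.8 m/s


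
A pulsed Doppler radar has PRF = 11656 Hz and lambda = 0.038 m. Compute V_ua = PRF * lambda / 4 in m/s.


V_ua = 11656 * 0.038 / 4 = 110.7 m/s

110.7 m/s


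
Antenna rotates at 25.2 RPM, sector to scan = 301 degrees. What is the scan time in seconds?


t = 301 / (25.2 * 360) * 60 = 1.99 s

1.99 s


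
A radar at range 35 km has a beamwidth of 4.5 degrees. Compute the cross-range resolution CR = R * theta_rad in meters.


BW_rad = 0.078539816
CR = 35000 * 0.078539816 = 2748.9 m

2748.9 m


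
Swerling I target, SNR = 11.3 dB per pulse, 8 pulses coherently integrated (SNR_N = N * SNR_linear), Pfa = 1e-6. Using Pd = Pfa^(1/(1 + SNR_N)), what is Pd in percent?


SNR_lin = 10^(11.3/10) = 13.48963
SNR_N = 8 * 13.48963 = 107.91704
1/(1 + SNR_N) = 1/108.91704 = 0.0091813
Pd = (1e-6)^0.0091813 = 0.88087
Pd = 88.1%

88.1%


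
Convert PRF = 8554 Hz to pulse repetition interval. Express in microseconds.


PRI = 1/8554 = 0.0001169044 s = 116.9 us

116.9 us


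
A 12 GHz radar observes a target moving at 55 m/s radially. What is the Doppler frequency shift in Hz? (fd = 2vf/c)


fd = 2 * 55 * 12000000000.0 / 3e8 = 4400.0 Hz

4400.0 Hz


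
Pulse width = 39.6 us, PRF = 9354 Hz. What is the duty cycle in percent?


DC = 39.6e-6 * 9354 * 100 = 37.04%

37.04%


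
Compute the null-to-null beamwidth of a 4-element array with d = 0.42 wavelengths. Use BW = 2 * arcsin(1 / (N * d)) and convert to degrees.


1/(N*d) = 1/(4*0.42) = 0.595238
BW = 2*arcsin(0.595238) = 73.1 degrees

73.1 degrees


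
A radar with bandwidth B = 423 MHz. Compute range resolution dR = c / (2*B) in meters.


dR = 3e8 / (2 * 423000000.0) = 0.35 m

0.35 m


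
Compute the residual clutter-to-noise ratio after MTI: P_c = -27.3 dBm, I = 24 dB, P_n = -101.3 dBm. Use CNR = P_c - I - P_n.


CNR = -27.3 - 24 - (-101.3) = 50.0 dB

50.0 dB


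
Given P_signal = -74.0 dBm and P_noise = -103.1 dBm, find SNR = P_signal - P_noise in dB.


SNR = -74.0 - (-103.1) = 29.1 dB

29.1 dB


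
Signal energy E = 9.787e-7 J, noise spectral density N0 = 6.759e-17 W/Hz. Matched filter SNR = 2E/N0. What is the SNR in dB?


SNR_lin = 2 * 9.787e-7 / 6.759e-17 = 2.896e10
SNR_dB = 10*log10(2.896e10) = 104.6 dB

104.6 dB


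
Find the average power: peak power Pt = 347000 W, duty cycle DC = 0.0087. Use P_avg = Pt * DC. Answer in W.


P_avg = 347000 * 0.0087 = 3018.9 W

3018.9 W


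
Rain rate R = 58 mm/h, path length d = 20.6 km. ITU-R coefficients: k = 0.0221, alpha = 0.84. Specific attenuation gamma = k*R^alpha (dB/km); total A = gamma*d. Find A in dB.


gamma = 0.0221 * 58^0.84 = 0.669379 dB/km
A = 0.669379 * 20.6 = 13.79 dB

13.79 dB


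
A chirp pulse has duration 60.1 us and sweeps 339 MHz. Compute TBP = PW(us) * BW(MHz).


TBP = 60.1 * 339 = 20373.9

20373.9


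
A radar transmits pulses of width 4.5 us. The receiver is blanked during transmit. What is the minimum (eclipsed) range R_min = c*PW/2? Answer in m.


R_min = 3e8 * 4.5e-6 / 2 = 675.0 m

675.0 m


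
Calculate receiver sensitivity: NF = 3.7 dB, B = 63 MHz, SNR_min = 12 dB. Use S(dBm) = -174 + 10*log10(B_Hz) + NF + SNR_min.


10*log10(63000000.0) = 77.99
S = -174 + 77.99 + 3.7 + 12 = -80.3 dBm

-80.3 dBm


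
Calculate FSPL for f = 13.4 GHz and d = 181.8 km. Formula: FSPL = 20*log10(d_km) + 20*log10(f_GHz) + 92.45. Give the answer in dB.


20*log10(181.8) = 45.19
20*log10(13.4) = 22.54
FSPL = 160.2 dB

160.2 dB


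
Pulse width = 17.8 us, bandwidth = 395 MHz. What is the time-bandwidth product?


TBP = 17.8 * 395 = 7031.0

7031.0


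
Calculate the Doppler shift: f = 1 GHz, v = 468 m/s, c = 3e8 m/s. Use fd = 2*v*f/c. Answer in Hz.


fd = 2 * 468 * 1000000000.0 / 3e8 = 3120.0 Hz

3120.0 Hz


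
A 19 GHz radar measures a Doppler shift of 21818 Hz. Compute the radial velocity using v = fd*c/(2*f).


v = 21818 * 3e8 / (2 * 19000000000.0) = 172.2 m/s

172.2 m/s


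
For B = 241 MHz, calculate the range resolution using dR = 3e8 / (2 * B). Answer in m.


dR = 3e8 / (2 * 241000000.0) = 0.62 m

0.62 m


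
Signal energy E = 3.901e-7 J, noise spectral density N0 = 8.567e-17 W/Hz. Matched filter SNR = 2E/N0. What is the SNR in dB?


SNR_lin = 2 * 3.901e-7 / 8.567e-17 = 9.107e9
SNR_dB = 10*log10(9.107e9) = 99.6 dB

99.6 dB


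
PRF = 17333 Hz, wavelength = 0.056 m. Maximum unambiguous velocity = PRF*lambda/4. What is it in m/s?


V_ua = 17333 * 0.056 / 4 = 242.7 m/s

242.7 m/s


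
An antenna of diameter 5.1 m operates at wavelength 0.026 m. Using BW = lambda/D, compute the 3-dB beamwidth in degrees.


BW_rad = 0.026 / 5.1 = 0.005098
BW_deg = 0.29 degrees

0.29 degrees


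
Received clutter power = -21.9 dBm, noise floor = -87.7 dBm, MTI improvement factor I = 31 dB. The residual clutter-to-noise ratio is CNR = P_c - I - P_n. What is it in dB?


CNR = -21.9 - 31 - (-87.7) = 34.8 dB

34.8 dB


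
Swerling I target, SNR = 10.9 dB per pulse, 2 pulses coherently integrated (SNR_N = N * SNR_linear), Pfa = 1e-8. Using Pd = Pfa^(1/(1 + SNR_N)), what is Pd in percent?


SNR_lin = 10^(10.9/10) = 12.30269
SNR_N = 2 * 12.30269 = 24.60538
1/(1 + SNR_N) = 1/25.60538 = 0.0390543
Pd = (1e-8)^0.0390543 = 0.48704
Pd = 48.7%

48.7%


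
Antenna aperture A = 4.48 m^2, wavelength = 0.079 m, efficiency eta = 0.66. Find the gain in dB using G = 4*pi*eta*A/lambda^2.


G_linear = 4*pi*0.66*4.48/0.079^2 = 5953.57
G_dB = 10*log10(5953.57) = 37.7 dB

37.7 dB


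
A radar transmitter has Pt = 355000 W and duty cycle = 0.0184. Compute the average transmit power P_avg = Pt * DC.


P_avg = 355000 * 0.0184 = 6532.0 W

6532.0 W


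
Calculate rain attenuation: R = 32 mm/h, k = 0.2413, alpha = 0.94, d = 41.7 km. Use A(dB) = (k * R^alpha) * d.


gamma = 0.2413 * 32^0.94 = 6.271888 dB/km
A = 6.271888 * 41.7 = 261.54 dB

261.54 dB


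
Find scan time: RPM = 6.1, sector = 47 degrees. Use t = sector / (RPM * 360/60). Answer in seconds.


t = 47 / (6.1 * 360) * 60 = 1.28 s

1.28 s


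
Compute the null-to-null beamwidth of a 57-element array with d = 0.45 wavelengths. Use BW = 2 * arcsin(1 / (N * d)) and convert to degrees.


1/(N*d) = 1/(57*0.45) = 0.038986
BW = 2*arcsin(0.038986) = 4.5 degrees

4.5 degrees


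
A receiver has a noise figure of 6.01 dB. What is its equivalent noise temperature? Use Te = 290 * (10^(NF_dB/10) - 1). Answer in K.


NF_lin = 10^(6.01/10) = 3.990249
Te = 290 * (3.990249 - 1) = 867.2 K

867.2 K


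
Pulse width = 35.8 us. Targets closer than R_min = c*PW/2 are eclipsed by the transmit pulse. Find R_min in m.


R_min = 3e8 * 35.8e-6 / 2 = 5370.0 m

5370.0 m


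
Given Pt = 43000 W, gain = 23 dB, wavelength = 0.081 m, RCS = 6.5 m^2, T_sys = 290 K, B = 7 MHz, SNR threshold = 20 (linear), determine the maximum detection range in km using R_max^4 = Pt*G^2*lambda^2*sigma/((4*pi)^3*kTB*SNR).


G_lin = 10^(23/10) = 199.526231
R^4 = 43000 * 199.526231^2 * 0.081^2 * 6.5 / ((4*pi)^3 * 1.38e-23 * 290 * 7000000.0 * 20)
R^4 = 6.56625e16 m^4
R_max = (6.56625e16)^(1/4) = 16007.7 m = 16.0 km

16.0 km


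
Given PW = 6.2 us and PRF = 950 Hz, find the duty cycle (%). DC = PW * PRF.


DC = 6.2e-6 * 950 * 100 = 0.59%

0.59%
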